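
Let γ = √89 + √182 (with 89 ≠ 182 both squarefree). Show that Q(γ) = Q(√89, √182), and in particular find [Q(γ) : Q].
[Q(γ) : Q] = 4 (equivalently, Q(γ) = Q(√89, √182))

Obviously Q(γ) ⊆ Q(√89, √182), and [Q(√89, √182):Q] = 4 (since 89, 182 are distinct squarefree integers > 1 with 16198 not a perfect square). To show equality we compute the minimal polynomial of γ. From γ = √89 + √182: γ^2 = 89 + 2√(16198) + 182 = 271 + 2√(16198), so γ^2 - 271 = 2√(16198); squaring, (γ^2 - 271)^2 = 4·16198, i.e. γ^4 - 542γ^2 + 73441 - 64792 = 0, i.e. γ^4 - 542γ^2 + 8649 = 0. So γ is a root of x^4 - 542x^2 + 8649. This polynomial is irreducible over Q: it has no rational root (each ±√89 ± √182 is irrational), and any factorization into two quadratics over Q would force √(16198) ∈ Q (pairing opposite roots) or √89, √182 ∈ Q (other pairings), all impossible. Hence [Q(γ):Q] = 4 = [Q(√89, √182):Q], so Q(γ) = Q(√89, √182).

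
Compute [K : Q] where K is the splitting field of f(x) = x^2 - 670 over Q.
[K : Q] = 2

f(x) = x^2 - 670 factors as (x - √670)(x + √670). The splitting field is K = Q(√670). Since 670 is squarefree and > 1, it is not a perfect square, so x^2 - 670 is irreducible over Q and [Q(√670) : Q] = 2. Hence [K : Q] = 2.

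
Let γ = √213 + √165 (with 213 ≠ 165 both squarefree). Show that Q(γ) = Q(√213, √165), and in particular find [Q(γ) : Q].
[Q(γ) : Q] = 4 (equivalently, Q(γ) = Q(√213, √165))

Obviously Q(γ) ⊆ Q(√213, √165), and [Q(√213, √165):Q] = 4 (since 213, 165 are distinct squarefree integers > 1 with 35145 not a perfect square). To show equality we compute the minimal polynomial of γ. From γ = √213 + √165: γ^2 = 213 + 2√(35145) + 165 = 378 + 2√(35145), so γ^2 - 378 = 2√(35145); squaring, (γ^2 - 378)^2 = 4·35145, i.e. γ^4 - 756γ^2 + 142884 - 140580 = 0, i.e. γ^4 - 756γ^2 + 2304 = 0. So γ is a root of x^4 - 756x^2 + 2304. This polynomial is irreducible over Q: it has no rational root (each ±√213 ± √165 is irrational), and any factorization into two quadratics over Q would force √(35145) ∈ Q (pairing opposite roots) or √213, √165 ∈ Q (other pairings), all impossible. Hence [Q(γ):Q] = 4 = [Q(√213, √165):Q], so Q(γ) = Q(√213, √165).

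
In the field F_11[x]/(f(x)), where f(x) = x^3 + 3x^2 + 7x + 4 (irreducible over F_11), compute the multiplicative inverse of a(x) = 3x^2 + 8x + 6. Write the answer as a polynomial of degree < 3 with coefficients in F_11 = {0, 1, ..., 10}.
a(x)^(-1) ≡ 8x^2 + 8x + 9 (mod f(x))

Since f is irreducible over F_11, F_11[x]/(f) is a field and a(x) ≠ 0 has an inverse. Apply the extended Euclidean algorithm to f(x) and a(x) in F_11[x]: f(x) = (4x + 5)·a(x) + (9x + 7);  a(x) = (4x + 10)·(9x + 7) + (2). The last nonzero remainder is the constant 2 = gcd(f, a) in F_11. Back-substituting through the division chain expresses 2 = s(x)·a(x) + t(x)·f(x) with s(x) ≡ 5x^2 + 5x + 7 (mod f), so (5x^2 + 5x + 7)·a(x) ≡ 2 (mod f). Multiplying by 2^(-1) ≡ 6 in F_11 gives a(x)^(-1) ≡ 6·(5x^2 + 5x + 7) ≡ 8x^2 + 8x + 9 (mod f). Check: (3x^2 + 8x + 6)·(8x^2 + 8x + 9) = 2x^4 + 7x^2 + 10x + 10 ≡ 1 (mod x^3 + 3x^2 + 7x + 4).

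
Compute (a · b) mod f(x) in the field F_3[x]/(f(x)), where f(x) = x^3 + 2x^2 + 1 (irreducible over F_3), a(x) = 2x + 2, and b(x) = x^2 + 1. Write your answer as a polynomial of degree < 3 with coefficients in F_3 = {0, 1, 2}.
a · b ≡ x^2 + 2x (mod f(x))

Multiply in F_3[x]: a(x)·b(x) = (2x + 2)·(x^2 + 1) = 2x^3 + 2x^2 + 2x + 2. This has degree ≥ 3, so divide by f(x) over F_3: 2x^3 + 2x^2 + 2x + 2 = (2)·(x^3 + 2x^2 + 1) + (x^2 + 2x). Hence a·b ≡ x^2 + 2x (mod f). (F_3[x]/(f) is a field with 3^3 = 27 elements since f is irreducible of degree 3.)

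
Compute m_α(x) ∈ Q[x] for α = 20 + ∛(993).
m_α(x) = x^3 - 60x^2 + 1200x - 8993

Set β = α - 20 = ∛(993), so β^3 = 993. Then (α - 20)^3 - 993 = 0, i.e. α is a root of g(x) = (x - 20)^3 - 993 = x^3 - 60x^2 + 1200x - 8993. Since g(x) = h(x - 20) where h(x) = x^3 - 993, and h is irreducible over Q (because 993 is not a perfect cube, so h has no rational root, and a monic cubic with no rational root is irreducible), g is also irreducible (irreducibility is preserved under the substitution x → x - 20). Hence m_α(x) = x^3 - 60x^2 + 1200x - 8993.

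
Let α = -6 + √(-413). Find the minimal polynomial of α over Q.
m_α(x) = x^2 + 12x + 449

From α + 6 = √(-413), squaring gives (α + 6)^2 = -413, i.e. α^2 + 12α + 36 = -413, so α^2 + 12α + 449 = 0. The discriminant of x^2 + 12x + 449 is (12)^2 - 4·(449) = 144 - 1796 = -1652, and 4·(-413) is not a perfect square in Q since -413 is squarefree and ≠ 1. Hence x^2 + 12x + 449 is irreducible over Q and is the minimal polynomial of α.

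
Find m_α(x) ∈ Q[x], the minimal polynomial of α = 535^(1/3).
m_α(x) = x^3 - 535

α satisfies α^3 = 535, so x^3 - 535 annihilates α. By the rational root test, a rational root p/q (in lowest terms) of x^3 - 535 would satisfy p^3 = 535 q^3, forcing q = 1 and p^3 = 535; but 535 is not a perfect cube, contradiction. A monic cubic over Q with no rational root is irreducible (any nontrivial factorization would include a linear factor). Hence x^3 - 535 is the minimal polynomial of α, and in particular [Q(α):Q] = 3.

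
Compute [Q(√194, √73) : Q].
[Q(√194, √73) : Q] = 4

[Q(√194):Q] = 2 (min poly x^2 - 194, irreducible since 194 is squarefree > 1). For the top step, suppose √73 ∈ Q(√194), say √73 = c + d√194 with c, d ∈ Q. Squaring: 73 = c^2 + 194d^2 + 2cd√194. Since √194 ∉ Q this forces 2cd = 0. If d = 0 then √73 = c ∈ Q, contradicting 73 squarefree > 1. If c = 0 then 73 = 194d^2, so 194·73 = (194d)^2 is a perfect square in Q — but 194·73 = 14162 is not a perfect square (since 194 and 73 are distinct squarefree integers). Contradiction. Hence √73 ∉ Q(√194), so x^2 - 73 stays irreducible over Q(√194) and [Q(√194, √73) : Q(√194)] = 2. By the tower law, [Q(√194, √73) : Q] = 2 · 2 = 4.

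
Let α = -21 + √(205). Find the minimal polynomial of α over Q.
m_α(x) = x^2 + 42x + 236

From α + 21 = √(205), squaring gives (α + 21)^2 = 205, i.e. α^2 + 42α + 441 = 205, so α^2 + 42α + 236 = 0. The discriminant of x^2 + 42x + 236 is (42)^2 - 4·(236) = 1764 - 944 = 820, and 4·(205) is not a perfect square in Q since 205 is squarefree and ≠ 1. Hence x^2 + 42x + 236 is irreducible over Q and is the minimal polynomial of α.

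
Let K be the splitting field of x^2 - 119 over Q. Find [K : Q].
[K : Q] = 2

f(x) = x^2 - 119 factors as (x - √119)(x + √119). The splitting field is K = Q(√119). Since 119 is squarefree and > 1, it is not a perfect square, so x^2 - 119 is irreducible over Q and [Q(√119) : Q] = 2. Hence [K : Q] = 2.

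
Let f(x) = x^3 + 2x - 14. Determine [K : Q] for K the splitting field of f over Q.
[K : Q] = 6

By the rational root test, any rational root of the monic integer polynomial f(x) = x^3 + 2x - 14 must be an integer dividing the constant term -14, i.e. one of ±{1, 2, 7, 14}. Evaluating: f(1) = -11, f(-1) = -17, f(2) = -2, f(-2) = -26, f(7) = 343, f(-7) = -371, f(14) = 2758, f(-14) = -2786; none is 0, so f has no rational root and is therefore irreducible over Q (a cubic with no linear factor over a field is irreducible). For an irreducible cubic, the Galois group is A_3 or S_3 according as the discriminant disc(f) = -4a^3 - 27b^2 = -4·(2)^3 - 27·(-14)^2 = -5324 is or is not a square in Q. Here disc(f) = -5324 is not a perfect square in Q, so the Galois group of f over Q is not contained in A_3 and must be all of S_3. The splitting field has degree |S_3| = 6 over Q, so [K : Q] = 6.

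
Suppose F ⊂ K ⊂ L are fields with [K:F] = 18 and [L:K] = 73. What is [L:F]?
[L:F] = 1314

The tower law says that for any tower of field extensions F ⊂ K ⊂ L with finite degrees, [L:F] = [L:K] · [K:F]. Here this gives [L:F] = 73 · 18 = 1314.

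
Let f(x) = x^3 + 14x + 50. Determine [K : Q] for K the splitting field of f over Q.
[K : Q] = 6

By the rational root test, any rational root of the monic integer polynomial f(x) = x^3 + 14x + 50 must be an integer dividing the constant term 50, i.e. one of ±{1, 2, 5, 10, 25, 50}. Evaluating: f(1) = 65, f(-1) = 35, f(2) = 86, f(-2) = 14, f(5) = 245, f(-5) = -145, f(10) = 1190, f(-10) = -1090, f(25) = 16025, f(-25) = -15925, f(50) = 125750, f(-50) = -125650; none is 0, so f has no rational root and is therefore irreducible over Q (a cubic with no linear factor over a field is irreducible). For an irreducible cubic, the Galois group is A_3 or S_3 according as the discriminant disc(f) = -4a^3 - 27b^2 = -4·(14)^3 - 27·(50)^2 = -78476 is or is not a square in Q. Here disc(f) = -78476 is not a perfect square in Q, so the Galois group of f over Q is not contained in A_3 and must be all of S_3. The splitting field has degree |S_3| = 6 over Q, so [K : Q] = 6.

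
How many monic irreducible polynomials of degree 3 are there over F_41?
There are 22960 monic irreducible polynomials of degree 3 over F_41

Each element of F_{41^3} that lies in no proper subfield is a root of exactly one monic irreducible of degree 3 over F_41, and each such polynomial has 3 distinct roots in F_{41^3}. By Möbius inversion the count is N_41(3) = (1/3) Σ_{d|3} μ(3/d) · 41^d = (1/3)(μ(3)·41^1 + μ(1)·41^3) = 68880/3 = 22960.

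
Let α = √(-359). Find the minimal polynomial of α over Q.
m_α(x) = x^2 + 359

α satisfies α^2 + 359 = 0, so x^2 + 359 annihilates α. Since d = -359 is squarefree and ≠ 1, it is not a perfect square in Q, so x^2 + 359 has no rational root and is therefore irreducible over Q (a degree-2 polynomial over a field is irreducible iff it has no root). Hence m_α(x) = x^2 + 359.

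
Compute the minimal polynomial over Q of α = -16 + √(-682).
m_α(x) = x^2 + 32x + 938

From α + 16 = √(-682), squaring gives (α + 16)^2 = -682, i.e. α^2 + 32α + 256 = -682, so α^2 + 32α + 938 = 0. The discriminant of x^2 + 32x + 938 is (32)^2 - 4·(938) = 1024 - 3752 = -2728, and 4·(-682) is not a perfect square in Q since -682 is squarefree and ≠ 1. Hence x^2 + 32x + 938 is irreducible over Q and is the minimal polynomial of α.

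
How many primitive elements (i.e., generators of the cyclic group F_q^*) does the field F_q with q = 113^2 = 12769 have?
There are φ(12768) = 3456 primitive elements

F_q^* is cyclic of order q - 1 = 12768. A cyclic group of order m has exactly φ(m) generators. Here m = 12768 = 2^5 · 3 · 7 · 19, so the number of primitive elements is φ(12768) = 3456.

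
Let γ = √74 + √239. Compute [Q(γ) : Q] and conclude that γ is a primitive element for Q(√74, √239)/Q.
[Q(γ) : Q] = 4 (equivalently, Q(γ) = Q(√74, √239))

Obviously Q(γ) ⊆ Q(√74, √239), and [Q(√74, √239):Q] = 4 (since 74, 239 are distinct squarefree integers > 1 with 17686 not a perfect square). To show equality we compute the minimal polynomial of γ. From γ = √74 + √239: γ^2 = 74 + 2√(17686) + 239 = 313 + 2√(17686), so γ^2 - 313 = 2√(17686); squaring, (γ^2 - 313)^2 = 4·17686, i.e. γ^4 - 626γ^2 + 97969 - 70744 = 0, i.e. γ^4 - 626γ^2 + 27225 = 0. So γ is a root of x^4 - 626x^2 + 27225. This polynomial is irreducible over Q: it has no rational root (each ±√74 ± √239 is irrational), and any factorization into two quadratics over Q would force √(17686) ∈ Q (pairing opposite roots) or √74, √239 ∈ Q (other pairings), all impossible. Hence [Q(γ):Q] = 4 = [Q(√74, √239):Q], so Q(γ) = Q(√74, √239).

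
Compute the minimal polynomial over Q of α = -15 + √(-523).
m_α(x) = x^2 + 30x + 748

From α + 15 = √(-523), squaring gives (α + 15)^2 = -523, i.e. α^2 + 30α + 225 = -523, so α^2 + 30α + 748 = 0. The discriminant of x^2 + 30x + 748 is (30)^2 - 4·(748) = 900 - 2992 = -2092, and 4·(-523) is not a perfect square in Q since -523 is squarefree and ≠ 1. Hence x^2 + 30x + 748 is irreducible over Q and is the minimal polynomial of α.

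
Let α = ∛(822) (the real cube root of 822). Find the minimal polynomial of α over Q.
m_α(x) = x^3 - 822

α satisfies α^3 = 822, so x^3 - 822 annihilates α. By the rational root test, a rational root p/q (in lowest terms) of x^3 - 822 would satisfy p^3 = 822 q^3, forcing q = 1 and p^3 = 822; but 822 is not a perfect cube, contradiction. A monic cubic over Q with no rational root is irreducible (any nontrivial factorization would include a linear factor). Hence x^3 - 822 is the minimal polynomial of α, and in particular [Q(α):Q] = 3.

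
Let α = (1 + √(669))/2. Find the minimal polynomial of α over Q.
m_α(x) = x^2 - x - 167

From 2α - 1 = √(669), squaring gives (2α - 1)^2 = 669, i.e. 4α^2 - 4α + 1 = 669, so α^2 - α + (1 - 669)/4 = 0. Since 669 ≡ 1 (mod 4), (1 - 669)/4 = -167 ∈ Z. The polynomial x^2 - x - 167 has discriminant 1 - 4·(-167) = 669, which is not a perfect square in Q (d = 669 is squarefree and ≠ 1), so x^2 - x - 167 is irreducible over Q. It is the minimal polynomial of α.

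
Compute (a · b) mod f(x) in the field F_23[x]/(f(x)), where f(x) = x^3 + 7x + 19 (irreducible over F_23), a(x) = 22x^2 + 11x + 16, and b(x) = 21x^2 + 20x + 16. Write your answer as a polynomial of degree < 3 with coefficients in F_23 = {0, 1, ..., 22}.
a · b ≡ 20x^2 + 16x + 19 (mod f(x))

Multiply in F_23[x]: a(x)·b(x) = (22x^2 + 11x + 16)·(21x^2 + 20x + 16) = 2x^4 + 4x^3 + 11x^2 + 13x + 3. This has degree ≥ 3, so divide by f(x) over F_23: 2x^4 + 4x^3 + 11x^2 + 13x + 3 = (2x + 4)·(x^3 + 7x + 19) + (20x^2 + 16x + 19). Hence a·b ≡ 20x^2 + 16x + 19 (mod f). (F_23[x]/(f) is a field with 23^3 = 12167 elements since f is irreducible of degree 3.)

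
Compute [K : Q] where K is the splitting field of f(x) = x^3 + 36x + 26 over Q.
[K : Q] = 6

By the rational root test, any rational root of the monic integer polynomial f(x) = x^3 + 36x + 26 must be an integer dividing the constant term 26, i.e. one of ±{1, 2, 13, 26}. Evaluating: f(1) = 63, f(-1) = -11, f(2) = 106, f(-2) = -54, f(13) = 2691, f(-13) = -2639, f(26) = 18538, f(-26) = -18486; none is 0, so f has no rational root and is therefore irreducible over Q (a cubic with no linear factor over a field is irreducible). For an irreducible cubic, the Galois group is A_3 or S_3 according as the discriminant disc(f) = -4a^3 - 27b^2 = -4·(36)^3 - 27·(26)^2 = -204876 is or is not a square in Q. Here disc(f) = -204876 is not a perfect square in Q, so the Galois group of f over Q is not contained in A_3 and must be all of S_3. The splitting field has degree |S_3| = 6 over Q, so [K : Q] = 6.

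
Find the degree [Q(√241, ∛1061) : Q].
[Q(√241, ∛1061) : Q] = 6

Let L = Q(√241, ∛1061). Since Q(√241) ⊂ L and [Q(√241):Q] = 2, the tower law gives 2 | [L:Q]. Likewise Q(∛1061) ⊂ L with [Q(∛1061):Q] = 3 (because 1061 is not a perfect cube), so 3 | [L:Q]. As gcd(2,3) = 1, [L:Q] is divisible by 6. Conversely L is generated over Q by √241 and ∛1061, so [L:Q] ≤ 2·3 = 6. Therefore [Q(√241, ∛1061) : Q] = 6.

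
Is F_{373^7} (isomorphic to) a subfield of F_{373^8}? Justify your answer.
No: F_{373^7} is not a subfield of F_{373^8}

F_{p^m} embeds in F_{p^n} iff m | n. Here 7 ∤ 8 (since 8 = 1·7 + 1 with remainder 1 ≠ 0), so F_{373^7} is not a subfield of F_{373^8}. Equivalently: if it were, the tower law would give 7 = [F_{373^7}:F_373] dividing [F_{373^8}:F_373] = 8, contradiction.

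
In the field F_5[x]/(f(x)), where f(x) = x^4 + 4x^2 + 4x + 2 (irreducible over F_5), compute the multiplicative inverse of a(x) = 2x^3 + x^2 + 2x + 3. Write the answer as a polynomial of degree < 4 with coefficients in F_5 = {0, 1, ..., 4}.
a(x)^(-1) ≡ 4x^3 + 2x^2 + 4 (mod f(x))

Since f is irreducible over F_5, F_5[x]/(f) is a field and a(x) ≠ 0 has an inverse. Apply the extended Euclidean algorithm to f(x) and a(x) in F_5[x]: f(x) = (3x + 1)·a(x) + (2x^2 + 3x + 4);  a(x) = (x + 4)·(2x^2 + 3x + 4) + (x + 2);  (2x^2 + 3x + 4) = (2x + 4)·(x + 2) + (1). The last nonzero remainder is the constant 1 = gcd(f, a) in F_5. Back-substituting through the division chain expresses 1 = s(x)·a(x) + t(x)·f(x) with s(x) ≡ 4x^3 + 2x^2 + 4 (mod f), so a(x)^(-1) ≡ s(x) = 4x^3 + 2x^2 + 4 (mod f). Check: (2x^3 + x^2 + 2x + 3)·(4x^3 + 2x^2 + 4) = 3x^6 + 3x^5 + 4x^3 + 3x + 2 ≡ 1 (mod x^4 + 4x^2 + 4x + 2).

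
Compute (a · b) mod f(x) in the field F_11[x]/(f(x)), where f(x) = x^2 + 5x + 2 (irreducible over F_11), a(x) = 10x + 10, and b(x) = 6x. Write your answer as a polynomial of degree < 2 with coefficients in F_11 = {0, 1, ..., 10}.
a · b ≡ 2x + 1 (mod f(x))

Multiply in F_11[x]: a(x)·b(x) = (10x + 10)·(6x) = 5x^2 + 5x. This has degree ≥ 2, so divide by f(x) over F_11: 5x^2 + 5x = (5)·(x^2 + 5x + 2) + (2x + 1). Hence a·b ≡ 2x + 1 (mod f). (F_11[x]/(f) is a field with 11^2 = 121 elements since f is irreducible of degree 2.)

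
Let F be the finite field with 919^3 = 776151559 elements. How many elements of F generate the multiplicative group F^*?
There are φ(776151558) = 181398528 primitive elements

F_q^* is cyclic of order q - 1 = 776151558. A cyclic group of order m has exactly φ(m) generators. Here m = 776151558 = 2 · 3^4 · 7 · 13 · 17 · 19 · 163, so the number of primitive elements is φ(776151558) = 181398528.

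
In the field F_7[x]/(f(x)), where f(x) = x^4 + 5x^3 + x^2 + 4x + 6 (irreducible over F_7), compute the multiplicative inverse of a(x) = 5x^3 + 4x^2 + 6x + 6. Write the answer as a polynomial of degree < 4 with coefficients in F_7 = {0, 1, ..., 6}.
a(x)^(-1) ≡ 4x^3 + 6x^2 + 5x (mod f(x))

Since f is irreducible over F_7, F_7[x]/(f) is a field and a(x) ≠ 0 has an inverse. Apply the extended Euclidean algorithm to f(x) and a(x) in F_7[x]: f(x) = (3x)·a(x) + (4x^2 + 6);  a(x) = (3x + 1)·(4x^2 + 6) + (2x);  (4x^2 + 6) = (2x)·(2x) + (6). The last nonzero remainder is the constant 6 = gcd(f, a) in F_7. Back-substituting through the division chain expresses 6 = s(x)·a(x) + t(x)·f(x) with s(x) ≡ 3x^3 + x^2 + 2x (mod f), so (3x^3 + x^2 + 2x)·a(x) ≡ 6 (mod f). Multiplying by 6^(-1) ≡ 6 in F_7 gives a(x)^(-1) ≡ 6·(3x^3 + x^2 + 2x) ≡ 4x^3 + 6x^2 + 5x (mod f). Check: (5x^3 + 4x^2 + 6x + 6)·(4x^3 + 6x^2 + 5x) = 6x^6 + 4x^5 + 3x^4 + 3x^3 + 3x^2 + 2x ≡ 1 (mod x^4 + 5x^3 + x^2 + 4x + 6).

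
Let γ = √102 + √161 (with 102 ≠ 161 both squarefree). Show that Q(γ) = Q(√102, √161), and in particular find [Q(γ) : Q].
[Q(γ) : Q] = 4 (equivalently, Q(γ) = Q(√102, √161))

Obviously Q(γ) ⊆ Q(√102, √161), and [Q(√102, √161):Q] = 4 (since 102, 161 are distinct squarefree integers > 1 with 16422 not a perfect square). To show equality we compute the minimal polynomial of γ. From γ = √102 + √161: γ^2 = 102 + 2√(16422) + 161 = 263 + 2√(16422), so γ^2 - 263 = 2√(16422); squaring, (γ^2 - 263)^2 = 4·16422, i.e. γ^4 - 526γ^2 + 69169 - 65688 = 0, i.e. γ^4 - 526γ^2 + 3481 = 0. So γ is a root of x^4 - 526x^2 + 3481. This polynomial is irreducible over Q: it has no rational root (each ±√102 ± √161 is irrational), and any factorization into two quadratics over Q would force √(16422) ∈ Q (pairing opposite roots) or √102, √161 ∈ Q (other pairings), all impossible. Hence [Q(γ):Q] = 4 = [Q(√102, √161):Q], so Q(γ) = Q(√102, √161).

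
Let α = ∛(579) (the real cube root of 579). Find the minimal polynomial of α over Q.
m_α(x) = x^3 - 579

α satisfies α^3 = 579, so x^3 - 579 annihilates α. By the rational root test, a rational root p/q (in lowest terms) of x^3 - 579 would satisfy p^3 = 579 q^3, forcing q = 1 and p^3 = 579; but 579 is not a perfect cube, contradiction. A monic cubic over Q with no rational root is irreducible (any nontrivial factorization would include a linear factor). Hence x^3 - 579 is the minimal polynomial of α, and in particular [Q(α):Q] = 3.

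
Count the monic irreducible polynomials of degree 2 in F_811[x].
There are 328455 monic irreducible polynomials of degree 2 over F_811

Each element of F_{811^2} that lies in no proper subfield is a root of exactly one monic irreducible of degree 2 over F_811, and each such polynomial has 2 distinct roots in F_{811^2}. By Möbius inversion the count is N_811(2) = (1/2) Σ_{d|2} μ(2/d) · 811^d = (1/2)(μ(2)·811^1 + μ(1)·811^2) = 656910/2 = 328455.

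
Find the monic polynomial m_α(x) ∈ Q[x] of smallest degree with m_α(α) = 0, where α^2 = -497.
m_α(x) = x^2 + 497

α satisfies α^2 + 497 = 0, so x^2 + 497 annihilates α. Since d = -497 is squarefree and ≠ 1, it is not a perfect square in Q, so x^2 + 497 has no rational root and is therefore irreducible over Q (a degree-2 polynomial over a field is irreducible iff it has no root). Hence m_α(x) = x^2 + 497.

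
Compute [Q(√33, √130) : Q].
[Q(√33, √130) : Q] = 4

[Q(√33):Q] = 2 (min poly x^2 - 33, irreducible since 33 is squarefree > 1). For the top step, suppose √130 ∈ Q(√33), say √130 = c + d√33 with c, d ∈ Q. Squaring: 130 = c^2 + 33d^2 + 2cd√33. Since √33 ∉ Q this forces 2cd = 0. If d = 0 then √130 = c ∈ Q, contradicting 130 squarefree > 1. If c = 0 then 130 = 33d^2, so 33·130 = (33d)^2 is a perfect square in Q — but 33·130 = 4290 is not a perfect square (since 33 and 130 are distinct squarefree integers). Contradiction. Hence √130 ∉ Q(√33), so x^2 - 130 stays irreducible over Q(√33) and [Q(√33, √130) : Q(√33)] = 2. By the tower law, [Q(√33, √130) : Q] = 2 · 2 = 4.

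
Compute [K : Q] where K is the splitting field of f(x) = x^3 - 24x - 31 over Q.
[K : Q] = 6

By the rational root test, any rational root of the monic integer polynomial f(x) = x^3 - 24x - 31 must be an integer dividing the constant term -31, i.e. one of ±{1, 31}. Evaluating: f(1) = -54, f(-1) = -8, f(31) = 29016, f(-31) = -29078; none is 0, so f has no rational root and is therefore irreducible over Q (a cubic with no linear factor over a field is irreducible). For an irreducible cubic, the Galois group is A_3 or S_3 according as the discriminant disc(f) = -4a^3 - 27b^2 = -4·(-24)^3 - 27·(-31)^2 = 29349 is or is not a square in Q. Here disc(f) = 29349 is not a perfect square in Q, so the Galois group of f over Q is not contained in A_3 and must be all of S_3. The splitting field has degree |S_3| = 6 over Q, so [K : Q] = 6.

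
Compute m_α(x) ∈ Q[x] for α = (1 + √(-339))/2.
m_α(x) = x^2 - x + 85

From 2α - 1 = √(-339), squaring gives (2α - 1)^2 = -339, i.e. 4α^2 - 4α + 1 = -339, so α^2 - α + (1 + 339)/4 = 0. Since -339 ≡ 1 (mod 4), (1 + 339)/4 = 85 ∈ Z. The polynomial x^2 - x + 85 has discriminant 1 - 4·(85) = -339, which is not a perfect square in Q (d = -339 is squarefree and ≠ 1), so x^2 - x + 85 is irreducible over Q. It is the minimal polynomial of α.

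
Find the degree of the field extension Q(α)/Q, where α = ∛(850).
[Q(α):Q] = 3

The minimal polynomial of α is x^3 - 850, irreducible over Q since 850 is not a perfect cube (so x^3 - 850 has no rational root). Hence [Q(α):Q] = deg(m_α) = 3.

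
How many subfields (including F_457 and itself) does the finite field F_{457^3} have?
F_{457^3} has 2 subfields

The subfields of F_{p^n} are exactly the fields F_{p^d} for d | n (each is the fixed field of the unique index-d subgroup of Gal(F_{p^n}/F_p) ≅ Z/nZ). The divisors of n = 3 are {1, 3}, giving 2 subfields: F_{457^1}, F_{457^3}.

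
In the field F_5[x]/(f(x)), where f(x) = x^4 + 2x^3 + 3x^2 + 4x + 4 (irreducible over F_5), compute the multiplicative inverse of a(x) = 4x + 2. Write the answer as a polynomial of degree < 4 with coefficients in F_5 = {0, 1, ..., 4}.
a(x)^(-1) ≡ x^3 + 4x^2 + x + 1 (mod f(x))

Since f is irreducible over F_5, F_5[x]/(f) is a field and a(x) ≠ 0 has an inverse. Apply the extended Euclidean algorithm to f(x) and a(x) in F_5[x]: f(x) = (4x^3 + x^2 + 4x + 4)·a(x) + (1). The last nonzero remainder is the constant 1 = gcd(f, a) in F_5. Back-substituting through the division chain expresses 1 = s(x)·a(x) + t(x)·f(x) with s(x) ≡ x^3 + 4x^2 + x + 1 (mod f), so a(x)^(-1) ≡ s(x) = x^3 + 4x^2 + x + 1 (mod f). Check: (4x + 2)·(x^3 + 4x^2 + x + 1) = 4x^4 + 3x^3 + 2x^2 + x + 2 ≡ 1 (mod x^4 + 2x^3 + 3x^2 + 4x + 4).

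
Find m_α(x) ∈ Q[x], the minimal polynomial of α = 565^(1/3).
m_α(x) = x^3 - 565

α satisfies α^3 = 565, so x^3 - 565 annihilates α. By the rational root test, a rational root p/q (in lowest terms) of x^3 - 565 would satisfy p^3 = 565 q^3, forcing q = 1 and p^3 = 565; but 565 is not a perfect cube, contradiction. A monic cubic over Q with no rational root is irreducible (any nontrivial factorization would include a linear factor). Hence x^3 - 565 is the minimal polynomial of α, and in particular [Q(α):Q] = 3.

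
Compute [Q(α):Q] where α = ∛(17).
[Q(α):Q] = 3

The minimal polynomial of α is x^3 - 17, irreducible over Q since 17 is not a perfect cube (so x^3 - 17 has no rational root). Hence [Q(α):Q] = deg(m_α) = 3.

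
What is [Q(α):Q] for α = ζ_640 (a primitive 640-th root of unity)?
[Q(α):Q] = 256

The minimal polynomial of ζ_640 over Q is the 640-th cyclotomic polynomial Φ_640(x), which is irreducible over Q and has degree φ(640) = 256. Hence [Q(α):Q] = φ(640) = 256.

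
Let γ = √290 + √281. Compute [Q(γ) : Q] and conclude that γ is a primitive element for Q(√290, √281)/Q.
[Q(γ) : Q] = 4 (equivalently, Q(γ) = Q(√290, √281))

Obviously Q(γ) ⊆ Q(√290, √281), and [Q(√290, √281):Q] = 4 (since 290, 281 are distinct squarefree integers > 1 with 81490 not a perfect square). To show equality we compute the minimal polynomial of γ. From γ = √290 + √281: γ^2 = 290 + 2√(81490) + 281 = 571 + 2√(81490), so γ^2 - 571 = 2√(81490); squaring, (γ^2 - 571)^2 = 4·81490, i.e. γ^4 - 1142γ^2 + 326041 - 325960 = 0, i.e. γ^4 - 1142γ^2 + 81 = 0. So γ is a root of x^4 - 1142x^2 + 81. This polynomial is irreducible over Q: it has no rational root (each ±√290 ± √281 is irrational), and any factorization into two quadratics over Q would force √(81490) ∈ Q (pairing opposite roots) or √290, √281 ∈ Q (other pairings), all impossible. Hence [Q(γ):Q] = 4 = [Q(√290, √281):Q], so Q(γ) = Q(√290, √281).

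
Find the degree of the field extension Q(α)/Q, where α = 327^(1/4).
[Q(α):Q] = 4

α is a root of x^4 - 327. By Eisenstein's criterion at the prime p = 3 (which divides the constant term 327 but p^2 = 9 does not, since 327 is squarefree), x^4 - 327 is irreducible over Q. Hence [Q(α):Q] = 4.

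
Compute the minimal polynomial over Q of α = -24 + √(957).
m_α(x) = x^2 + 48x - 381

From α + 24 = √(957), squaring gives (α + 24)^2 = 957, i.e. α^2 + 48α + 576 = 957, so α^2 + 48α - 381 = 0. The discriminant of x^2 + 48x - 381 is (48)^2 - 4·(-381) = 2304 + 1524 = 3828, and 4·(957) is not a perfect square in Q since 957 is squarefree and ≠ 1. Hence x^2 + 48x - 381 is irreducible over Q and is the minimal polynomial of α.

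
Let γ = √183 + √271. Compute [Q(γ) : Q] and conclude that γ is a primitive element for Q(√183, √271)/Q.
[Q(γ) : Q] = 4 (equivalently, Q(γ) = Q(√183, √271))

Obviously Q(γ) ⊆ Q(√183, √271), and [Q(√183, √271):Q] = 4 (since 183, 271 are distinct squarefree integers > 1 with 49593 not a perfect square). To show equality we compute the minimal polynomial of γ. From γ = √183 + √271: γ^2 = 183 + 2√(49593) + 271 = 454 + 2√(49593), so γ^2 - 454 = 2√(49593); squaring, (γ^2 - 454)^2 = 4·49593, i.e. γ^4 - 908γ^2 + 206116 - 198372 = 0, i.e. γ^4 - 908γ^2 + 7744 = 0. So γ is a root of x^4 - 908x^2 + 7744. This polynomial is irreducible over Q: it has no rational root (each ±√183 ± √271 is irrational), and any factorization into two quadratics over Q would force √(49593) ∈ Q (pairing opposite roots) or √183, √271 ∈ Q (other pairings), all impossible. Hence [Q(γ):Q] = 4 = [Q(√183, √271):Q], so Q(γ) = Q(√183, √271).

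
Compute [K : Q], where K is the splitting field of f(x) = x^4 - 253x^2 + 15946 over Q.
[K : Q] = 4

Solving the quadratic in x^2: x^2 = (253 ± √(253^2 - 4·15946))/2 = (253 ± √225)/2 = (253 ± 15)/2, giving x^2 = 134 or x^2 = 119. So f(x) = (x^2 - 134)(x^2 - 119) and the roots of f are ±√134, ±√119. Hence the splitting field is K = Q(√134, √119). Since 134 and 119 are distinct squarefree integers > 1, their product 15946 is not a perfect square, so √119 ∉ Q(√134). By the tower law [K:Q] = [Q(√134,√119):Q(√134)] · [Q(√134):Q] = 2 · 2 = 4.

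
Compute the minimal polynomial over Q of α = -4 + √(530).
m_α(x) = x^2 + 8x - 514

From α + 4 = √(530), squaring gives (α + 4)^2 = 530, i.e. α^2 + 8α + 16 = 530, so α^2 + 8α - 514 = 0. The discriminant of x^2 + 8x - 514 is (8)^2 - 4·(-514) = 64 + 2056 = 2120, and 4·(530) is not a perfect square in Q since 530 is squarefree and ≠ 1. Hence x^2 + 8x - 514 is irreducible over Q and is the minimal polynomial of α.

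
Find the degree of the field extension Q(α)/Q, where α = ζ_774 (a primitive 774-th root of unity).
[Q(α):Q] = 252

The minimal polynomial of ζ_774 over Q is the 774-th cyclotomic polynomial Φ_774(x), which is irreducible over Q and has degree φ(774) = 252. Hence [Q(α):Q] = φ(774) = 252.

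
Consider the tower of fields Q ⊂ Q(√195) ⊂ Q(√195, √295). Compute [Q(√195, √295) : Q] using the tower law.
[Q(√195, √295) : Q] = 4

[Q(√195):Q] = 2 (min poly x^2 - 195, irreducible since 195 is squarefree > 1). For the top step, suppose √295 ∈ Q(√195), say √295 = c + d√195 with c, d ∈ Q. Squaring: 295 = c^2 + 195d^2 + 2cd√195. Since √195 ∉ Q this forces 2cd = 0. If d = 0 then √295 = c ∈ Q, contradicting 295 squarefree > 1. If c = 0 then 295 = 195d^2, so 195·295 = (195d)^2 is a perfect square in Q — but 195·295 = 57525 is not a perfect square (since 195 and 295 are distinct squarefree integers). Contradiction. Hence √295 ∉ Q(√195), so x^2 - 295 stays irreducible over Q(√195) and [Q(√195, √295) : Q(√195)] = 2. By the tower law, [Q(√195, √295) : Q] = 2 · 2 = 4.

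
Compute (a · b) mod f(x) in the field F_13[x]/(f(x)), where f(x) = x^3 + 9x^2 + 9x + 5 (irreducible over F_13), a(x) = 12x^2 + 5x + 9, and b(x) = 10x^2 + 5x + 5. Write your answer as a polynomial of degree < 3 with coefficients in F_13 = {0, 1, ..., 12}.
a · b ≡ 12x^2 + 10x + 7 (mod f(x))

Multiply in F_13[x]: a(x)·b(x) = (12x^2 + 5x + 9)·(10x^2 + 5x + 5) = 3x^4 + 6x^3 + 6x^2 + 5x + 6. This has degree ≥ 3, so divide by f(x) over F_13: 3x^4 + 6x^3 + 6x^2 + 5x + 6 = (3x + 5)·(x^3 + 9x^2 + 9x + 5) + (12x^2 + 10x + 7). Hence a·b ≡ 12x^2 + 10x + 7 (mod f). (F_13[x]/(f) is a field with 13^3 = 2197 elements since f is irreducible of degree 3.)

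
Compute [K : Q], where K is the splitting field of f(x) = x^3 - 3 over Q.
[K : Q] = 6

The roots of x^3 - 3 are ∛3, ω∛3, ω^2∛3 where ω = e^(2πi/3) is a primitive cube root of unity, so K = Q(∛3, ω). Now [Q(∛3):Q] = 3 (since 3 is not a perfect cube, x^3 - 3 is irreducible) and [Q(ω):Q] = 2. Both 2 and 3 divide [K:Q], and [K:Q] ≤ 3·2 = 6, so [K:Q] = 6. (Equivalently: Q(∛3) ⊂ R but ω ∉ R, so [K : Q(∛3)] = 2.)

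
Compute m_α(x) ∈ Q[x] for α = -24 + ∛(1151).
m_α(x) = x^3 + 72x^2 + 1728x + 12673

Set β = α + 24 = ∛(1151), so β^3 = 1151. Then (α + 24)^3 - 1151 = 0, i.e. α is a root of g(x) = (x + 24)^3 - 1151 = x^3 + 72x^2 + 1728x + 12673. Since g(x) = h(x + 24) where h(x) = x^3 - 1151, and h is irreducible over Q (because 1151 is not a perfect cube, so h has no rational root, and a monic cubic with no rational root is irreducible), g is also irreducible (irreducibility is preserved under the substitution x → x + 24). Hence m_α(x) = x^3 + 72x^2 + 1728x + 12673.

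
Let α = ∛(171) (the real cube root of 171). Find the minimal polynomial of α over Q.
m_α(x) = x^3 - 171

α satisfies α^3 = 171, so x^3 - 171 annihilates α. By the rational root test, a rational root p/q (in lowest terms) of x^3 - 171 would satisfy p^3 = 171 q^3, forcing q = 1 and p^3 = 171; but 171 is not a perfect cube, contradiction. A monic cubic over Q with no rational root is irreducible (any nontrivial factorization would include a linear factor). Hence x^3 - 171 is the minimal polynomial of α, and in particular [Q(α):Q] = 3.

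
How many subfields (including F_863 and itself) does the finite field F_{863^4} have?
F_{863^4} has 3 subfields

The subfields of F_{p^n} are exactly the fields F_{p^d} for d | n (each is the fixed field of the unique index-d subgroup of Gal(F_{p^n}/F_p) ≅ Z/nZ). The divisors of n = 4 are {1, 2, 4}, giving 3 subfields: F_{863^1}, F_{863^2}, F_{863^4}.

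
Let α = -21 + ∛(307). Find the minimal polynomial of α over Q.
m_α(x) = x^3 + 63x^2 + 1323x + 8954

Set β = α + 21 = ∛(307), so β^3 = 307. Then (α + 21)^3 - 307 = 0, i.e. α is a root of g(x) = (x + 21)^3 - 307 = x^3 + 63x^2 + 1323x + 8954. Since g(x) = h(x + 21) where h(x) = x^3 - 307, and h is irreducible over Q (because 307 is not a perfect cube, so h has no rational root, and a monic cubic with no rational root is irreducible), g is also irreducible (irreducibility is preserved under the substitution x → x + 21). Hence m_α(x) = x^3 + 63x^2 + 1323x + 8954.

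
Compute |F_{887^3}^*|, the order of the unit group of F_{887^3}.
|F_{887^3}^*| = 697864102

F_{887^3} has 887^3 = 697864103 elements; its multiplicative group consists of all nonzero elements, so |F_{887^3}^*| = 697864103 - 1 = 697864102. (It is cyclic since any finite subgroup of the multiplicative group of a field is cyclic.)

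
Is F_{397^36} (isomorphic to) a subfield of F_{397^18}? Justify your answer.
No: F_{397^36} is not a subfield of F_{397^18}

F_{p^m} embeds in F_{p^n} iff m | n. Here 36 ∤ 18 (since 18 = 0·36 + 18 with remainder 18 ≠ 0), so F_{397^36} is not a subfield of F_{397^18}. Equivalently: if it were, the tower law would give 36 = [F_{397^36}:F_397] dividing [F_{397^18}:F_397] = 18, contradiction.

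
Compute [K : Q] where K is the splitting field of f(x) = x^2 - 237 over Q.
[K : Q] = 2

f(x) = x^2 - 237 factors as (x - √237)(x + √237). The splitting field is K = Q(√237). Since 237 is squarefree and > 1, it is not a perfect square, so x^2 - 237 is irreducible over Q and [Q(√237) : Q] = 2. Hence [K : Q] = 2.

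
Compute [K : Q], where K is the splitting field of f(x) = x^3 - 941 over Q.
[K : Q] = 6

The roots of x^3 - 941 are ∛941, ω∛941, ω^2∛941 where ω = e^(2πi/3) is a primitive cube root of unity, so K = Q(∛941, ω). Now [Q(∛941):Q] = 3 (since 941 is not a perfect cube, x^3 - 941 is irreducible) and [Q(ω):Q] = 2. Both 2 and 3 divide [K:Q], and [K:Q] ≤ 3·2 = 6, so [K:Q] = 6. (Equivalently: Q(∛941) ⊂ R but ω ∉ R, so [K : Q(∛941)] = 2.)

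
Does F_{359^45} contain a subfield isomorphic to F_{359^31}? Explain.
No: F_{359^31} is not a subfield of F_{359^45}

F_{p^m} embeds in F_{p^n} iff m | n. Here 31 ∤ 45 (since 45 = 1·31 + 14 with remainder 14 ≠ 0), so F_{359^31} is not a subfield of F_{359^45}. Equivalently: if it were, the tower law would give 31 = [F_{359^31}:F_359] dividing [F_{359^45}:F_359] = 45, contradiction.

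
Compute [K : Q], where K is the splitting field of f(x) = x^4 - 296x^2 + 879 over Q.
[K : Q] = 4

Solving the quadratic in x^2: x^2 = (296 ± √(296^2 - 4·879))/2 = (296 ± √84100)/2 = (296 ± 290)/2, giving x^2 = 293 or x^2 = 3. So f(x) = (x^2 - 293)(x^2 - 3) and the roots of f are ±√293, ±√3. Hence the splitting field is K = Q(√293, √3). Since 293 and 3 are distinct squarefree integers > 1, their product 879 is not a perfect square, so √3 ∉ Q(√293). By the tower law [K:Q] = [Q(√293,√3):Q(√293)] · [Q(√293):Q] = 2 · 2 = 4.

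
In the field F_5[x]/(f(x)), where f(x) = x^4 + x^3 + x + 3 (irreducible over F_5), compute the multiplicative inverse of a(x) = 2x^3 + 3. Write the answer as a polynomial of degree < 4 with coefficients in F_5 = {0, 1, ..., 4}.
a(x)^(-1) ≡ 4x^3 + x^2 + 3x + 4 (mod f(x))

Since f is irreducible over F_5, F_5[x]/(f) is a field and a(x) ≠ 0 has an inverse. Apply the extended Euclidean algorithm to f(x) and a(x) in F_5[x]: f(x) = (3x + 3)·a(x) + (2x + 4);  a(x) = (x^2 + 3x + 4)·(2x + 4) + (2). The last nonzero remainder is the constant 2 = gcd(f, a) in F_5. Back-substituting through the division chain expresses 2 = s(x)·a(x) + t(x)·f(x) with s(x) ≡ 3x^3 + 2x^2 + x + 3 (mod f), so (3x^3 + 2x^2 + x + 3)·a(x) ≡ 2 (mod f). Multiplying by 2^(-1) ≡ 3 in F_5 gives a(x)^(-1) ≡ 3·(3x^3 + 2x^2 + x + 3) ≡ 4x^3 + x^2 + 3x + 4 (mod f). Check: (2x^3 + 3)·(4x^3 + x^2 + 3x + 4) = 3x^6 + 2x^5 + x^4 + 3x^2 + 4x + 2 ≡ 1 (mod x^4 + x^3 + x + 3).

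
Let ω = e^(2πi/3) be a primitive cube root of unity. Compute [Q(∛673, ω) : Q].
[Q(∛673, ω) : Q] = 6

[Q(∛673):Q] = 3 (min poly x^3 - 673, irreducible since 673 is not a perfect cube). [Q(ω):Q] = 2 (min poly x^2 + x + 1). Since Q(∛673) ⊂ R and ω ∉ R, we have ω ∉ Q(∛673), so x^2 + x + 1 remains irreducible over Q(∛673) and [Q(∛673, ω) : Q(∛673)] = 2. By the tower law, [Q(∛673, ω) : Q] = 3 · 2 = 6. (In fact Q(∛673, ω) is the splitting field of x^3 - 673 over Q.)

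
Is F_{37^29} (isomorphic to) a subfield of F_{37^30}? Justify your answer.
No: F_{37^29} is not a subfield of F_{37^30}

F_{p^m} embeds in F_{p^n} iff m | n. Here 29 ∤ 30 (since 30 = 1·29 + 1 with remainder 1 ≠ 0), so F_{37^29} is not a subfield of F_{37^30}. Equivalently: if it were, the tower law would give 29 = [F_{37^29}:F_37] dividing [F_{37^30}:F_37] = 30, contradiction.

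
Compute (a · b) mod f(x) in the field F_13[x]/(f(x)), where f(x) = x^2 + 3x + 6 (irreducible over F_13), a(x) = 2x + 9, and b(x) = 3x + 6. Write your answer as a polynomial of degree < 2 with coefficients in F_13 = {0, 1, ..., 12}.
a · b ≡ 8x + 5 (mod f(x))

Multiply in F_13[x]: a(x)·b(x) = (2x + 9)·(3x + 6) = 6x^2 + 2. This has degree ≥ 2, so divide by f(x) over F_13: 6x^2 + 2 = (6)·(x^2 + 3x + 6) + (8x + 5). Hence a·b ≡ 8x + 5 (mod f). (F_13[x]/(f) is a field with 13^2 = 169 elements since f is irreducible of degree 2.)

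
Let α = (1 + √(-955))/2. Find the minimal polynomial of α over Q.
m_α(x) = x^2 - x + 239

From 2α - 1 = √(-955), squaring gives (2α - 1)^2 = -955, i.e. 4α^2 - 4α + 1 = -955, so α^2 - α + (1 + 955)/4 = 0. Since -955 ≡ 1 (mod 4), (1 + 955)/4 = 239 ∈ Z. The polynomial x^2 - x + 239 has discriminant 1 - 4·(239) = -955, which is not a perfect square in Q (d = -955 is squarefree and ≠ 1), so x^2 - x + 239 is irreducible over Q. It is the minimal polynomial of α.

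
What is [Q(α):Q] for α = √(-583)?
[Q(α):Q] = 2

[Q(α):Q] equals the degree of the minimal polynomial of α. Here α^2 = -583 and x^2 + 583 is irreducible (d = -583 is squarefree, ≠ 1, hence not a square), so deg(m_α) = 2. Thus [Q(α):Q] = 2.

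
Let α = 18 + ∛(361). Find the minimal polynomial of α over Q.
m_α(x) = x^3 - 54x^2 + 972x - 6193

Set β = α - 18 = ∛(361), so β^3 = 361. Then (α - 18)^3 - 361 = 0, i.e. α is a root of g(x) = (x - 18)^3 - 361 = x^3 - 54x^2 + 972x - 6193. Since g(x) = h(x - 18) where h(x) = x^3 - 361, and h is irreducible over Q (because 361 is not a perfect cube, so h has no rational root, and a monic cubic with no rational root is irreducible), g is also irreducible (irreducibility is preserved under the substitution x → x - 18). Hence m_α(x) = x^3 - 54x^2 + 972x - 6193.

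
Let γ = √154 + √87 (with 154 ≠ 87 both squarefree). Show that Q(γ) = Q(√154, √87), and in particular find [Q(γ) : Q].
[Q(γ) : Q] = 4 (equivalently, Q(γ) = Q(√154, √87))

Obviously Q(γ) ⊆ Q(√154, √87), and [Q(√154, √87):Q] = 4 (since 154, 87 are distinct squarefree integers > 1 with 13398 not a perfect square). To show equality we compute the minimal polynomial of γ. From γ = √154 + √87: γ^2 = 154 + 2√(13398) + 87 = 241 + 2√(13398), so γ^2 - 241 = 2√(13398); squaring, (γ^2 - 241)^2 = 4·13398, i.e. γ^4 - 482γ^2 + 58081 - 53592 = 0, i.e. γ^4 - 482γ^2 + 4489 = 0. So γ is a root of x^4 - 482x^2 + 4489. This polynomial is irreducible over Q: it has no rational root (each ±√154 ± √87 is irrational), and any factorization into two quadratics over Q would force √(13398) ∈ Q (pairing opposite roots) or √154, √87 ∈ Q (other pairings), all impossible. Hence [Q(γ):Q] = 4 = [Q(√154, √87):Q], so Q(γ) = Q(√154, √87).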